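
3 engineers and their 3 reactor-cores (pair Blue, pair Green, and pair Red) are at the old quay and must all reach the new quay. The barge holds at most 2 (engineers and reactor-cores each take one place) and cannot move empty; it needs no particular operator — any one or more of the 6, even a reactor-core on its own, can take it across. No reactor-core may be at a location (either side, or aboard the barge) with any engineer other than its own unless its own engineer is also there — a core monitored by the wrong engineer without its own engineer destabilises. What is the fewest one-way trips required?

11

Counting alone: each trip to the new quay takes at most 2 across and each return brings at least 1 back, so after t trips out (and t−1 returns) at most 2t − (t−1) of the 6 are across; that first reaches 6 at t = 5, so at least 9 crossings are needed.
The safety rule pushes this higher. Following every safe sequence of crossings, the most of the 6 that can be at the new quay as the barge arrives there on crossing 9 is 5 — never all 6.
So no plan with fewer than 11 crossings exists, and this one achieves 11:
1. engineer Blue and reactor-core Blue cross → the new quay.
2. engineer Blue crosses ← the old quay.
3. reactor-core Green and reactor-core Red cross → the new quay.
4. reactor-core Blue crosses ← the old quay.
5. engineer Green and engineer Red cross → the new quay.
6. engineer Green and reactor-core Green cross ← the old quay.
7. engineer Blue and engineer Green cross → the new quay.
8. reactor-core Red crosses ← the old quay.
9. reactor-core Blue and reactor-core Green cross → the new quay.
10. engineer Red crosses ← the old quay.
11. engineer Red and reactor-core Red cross → the new quay.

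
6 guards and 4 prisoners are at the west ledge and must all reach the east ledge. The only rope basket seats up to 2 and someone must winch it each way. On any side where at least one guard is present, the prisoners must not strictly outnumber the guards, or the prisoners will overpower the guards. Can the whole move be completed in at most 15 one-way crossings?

No

Counting alone: each trip to the east ledge takes at most 2 across and each return brings at least 1 back, so after t trips out (and t−1 returns) at most 2t − (t−1) of the 10 are across; that first reaches 10 at t = 9, so at least 17 crossings are needed.
Since 15 < 17, 15 crossings cannot be enough. (The shortest complete plan in fact takes 17:)
1. 2 prisoners → the east ledge.  (the west ledge: 6G 2P; the east ledge: 0G 2P)
2. 1 prisoner ← the west ledge.  (the west ledge: 6G 3P; the east ledge: 0G 1P)
3. 2 prisoners → the east ledge.  (the west ledge: 6G 1P; the east ledge: 0G 3P)
4. 1 prisoner ← the west ledge.  (the west ledge: 6G 2P; the east ledge: 0G 2P)
5. 2 guards → the east ledge.  (the west ledge: 4G 2P; the east ledge: 2G 2P)
6. 1 prisoner ← the west ledge.  (the west ledge: 4G 3P; the east ledge: 2G 1P)
7. 1 guard and 1 prisoner → the east ledge.  (the west ledge: 3G 2P; the east ledge: 3G 2P)
8. 1 prisoner ← the west ledge.  (the west ledge: 3G 3P; the east ledge: 3G 1P)
9. 2 prisoners → the east ledge.  (the west ledge: 3G 1P; the east ledge: 3G 3P)
10. 1 prisoner ← the west ledge.  (the west ledge: 3G 2P; the east ledge: 3G 2P)
11. 1 guard and 1 prisoner → the east ledge.  (the west ledge: 2G 1P; the east ledge: 4G 3P)
12. 1 prisoner ← the west ledge.  (the west ledge: 2G 2P; the east ledge: 4G 2P)
13. 2 prisoners → the east ledge.  (the west ledge: 2G 0P; the east ledge: 4G 4P)
14. 1 prisoner ← the west ledge.  (the west ledge: 2G 1P; the east ledge: 4G 3P)
15. 1 guard and 1 prisoner → the east ledge.  (the west ledge: 1G 0P; the east ledge: 5G 4P)
16. 1 prisoner ← the west ledge.  (the west ledge: 1G 1P; the east ledge: 5G 3P)
17. 1 guard and 1 prisoner → the east ledge.  (the west ledge: 0G 0P; the east ledge: 6G 4P)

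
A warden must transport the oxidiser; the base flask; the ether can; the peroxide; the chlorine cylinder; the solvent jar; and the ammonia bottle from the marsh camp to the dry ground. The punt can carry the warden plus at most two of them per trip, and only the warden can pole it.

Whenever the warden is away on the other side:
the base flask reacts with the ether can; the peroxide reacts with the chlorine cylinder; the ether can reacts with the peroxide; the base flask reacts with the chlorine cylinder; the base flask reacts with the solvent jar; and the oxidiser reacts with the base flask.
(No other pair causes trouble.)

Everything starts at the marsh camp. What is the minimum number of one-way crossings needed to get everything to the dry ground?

Counting alone: the warden can take at most 2 across per trip to the dry ground, so moving all 7 needs at least 4 loaded trips out, with a return between consecutive ones — at least 7 crossings.
The safety rule pushes this higher. Following every safe sequence of crossings, the most of the 7 that can be at the dry ground as the punt arrives there on crossing 7 is 6 — never all 7.
So no plan with fewer than 9 crossings exists, and this one achieves 9:
1. Warden goes to the dry ground with the base flask and the peroxide.
2. Warden goes back to the marsh camp alone.
3. Warden goes to the dry ground with the ammonia bottle.
4. Warden goes back to the marsh camp alone.
5. Warden goes to the dry ground with the ether can and the oxidiser.
6. Warden goes back to the marsh camp with the base flask and the peroxide.
7. Warden goes to the dry ground with the chlorine cylinder and the solvent jar.
8. Warden goes back to the marsh camp alone.
9. Warden goes to the dry ground with the base flask and the peroxide.

9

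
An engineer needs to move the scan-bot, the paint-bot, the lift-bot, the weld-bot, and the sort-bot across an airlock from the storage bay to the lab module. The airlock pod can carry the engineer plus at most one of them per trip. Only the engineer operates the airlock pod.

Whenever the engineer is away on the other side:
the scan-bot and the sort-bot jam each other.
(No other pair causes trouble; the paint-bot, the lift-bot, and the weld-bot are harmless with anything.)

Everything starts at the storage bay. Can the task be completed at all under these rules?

Yes

1. Engineer goes to the lab module with the scan-bot.
2. Engineer goes back to the storage bay alone.
3. Engineer goes to the lab module with the paint-bot.
4. Engineer goes back to the storage bay alone.
5. Engineer goes to the lab module with the lift-bot.
6. Engineer goes back to the storage bay alone.
7. Engineer goes to the lab module with the weld-bot.
8. Engineer goes back to the storage bay alone.
9. Engineer goes to the lab module with the sort-bot.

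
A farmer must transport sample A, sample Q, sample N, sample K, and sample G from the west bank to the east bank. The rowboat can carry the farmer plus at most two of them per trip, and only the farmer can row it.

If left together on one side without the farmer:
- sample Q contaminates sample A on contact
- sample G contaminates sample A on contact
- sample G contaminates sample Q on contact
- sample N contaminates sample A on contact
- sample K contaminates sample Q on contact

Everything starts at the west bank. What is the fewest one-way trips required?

7

Counting alone: the farmer can take at most 2 across per trip to the east bank, so moving all 5 needs at least 3 loaded trips out, with a return between consecutive ones — at least 5 crossings.
The safety rule pushes this higher. Following every safe sequence of crossings, the most of the 5 that can be at the east bank as the rowboat arrives there on crossing 5 is 4 — never all 5.
So no plan with fewer than 7 crossings exists, and this one achieves 7:
1. Farmer goes to the east bank with sample A and sample Q.  [the west bank: sample G, sample K, sample N | the east bank: sample A, sample Q]
2. Farmer goes back to the west bank with sample A.  [the west bank: sample A, sample G, sample K, sample N | the east bank: sample Q]
3. Farmer goes to the east bank with sample A and sample N.  [the west bank: sample G, sample K | the east bank: sample A, sample N, sample Q]
4. Farmer goes back to the west bank with sample A.  [the west bank: sample A, sample G, sample K | the east bank: sample N, sample Q]
5. Farmer goes to the east bank with sample G and sample K.  [the west bank: sample A | the east bank: sample G, sample K, sample N, sample Q]
6. Farmer goes back to the west bank with sample Q.  [the west bank: sample A, sample Q | the east bank: sample G, sample K, sample N]
7. Farmer goes to the east bank with sample A and sample Q.  [the west bank: — | the east bank: sample A, sample G, sample K, sample N, sample Q]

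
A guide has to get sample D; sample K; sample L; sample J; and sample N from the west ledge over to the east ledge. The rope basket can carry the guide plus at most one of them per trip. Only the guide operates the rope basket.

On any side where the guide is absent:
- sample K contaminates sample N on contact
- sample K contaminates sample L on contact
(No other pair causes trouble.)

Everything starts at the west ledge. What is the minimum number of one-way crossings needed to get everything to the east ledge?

Counting alone: the guide can take at most 1 across per trip to the east ledge, so moving all 5 needs at least 5 loaded trips out, with a return between consecutive ones — at least 9 crossings.
The safety rule pushes this higher. Following every safe sequence of crossings, the most of the 5 that can be at the east ledge as the rope basket arrives there on crossing 9 is 4 — never all 5.
So no plan with fewer than 11 crossings exists, and this one achieves 11:
1. Guide goes to the east ledge with sample K.  [the west ledge: sample D, sample J, sample L, sample N | the east ledge: sample K]
2. Guide goes back to the west ledge alone.  [the west ledge: sample D, sample J, sample L, sample N | the east ledge: sample K]
3. Guide goes to the east ledge with sample D.  [the west ledge: sample J, sample L, sample N | the east ledge: sample D, sample K]
4. Guide goes back to the west ledge alone.  [the west ledge: sample J, sample L, sample N | the east ledge: sample D, sample K]
5. Guide goes to the east ledge with sample L.  [the west ledge: sample J, sample N | the east ledge: sample D, sample K, sample L]
6. Guide goes back to the west ledge with sample K.  [the west ledge: sample J, sample K, sample N | the east ledge: sample D, sample L]
7. Guide goes to the east ledge with sample N.  [the west ledge: sample J, sample K | the east ledge: sample D, sample L, sample N]
8. Guide goes back to the west ledge alone.  [the west ledge: sample J, sample K | the east ledge: sample D, sample L, sample N]
9. Guide goes to the east ledge with sample J.  [the west ledge: sample K | the east ledge: sample D, sample J, sample L, sample N]
10. Guide goes back to the west ledge alone.  [the west ledge: sample K | the east ledge: sample D, sample J, sample L, sample N]
11. Guide goes to the east ledge with sample K.  [the west ledge: — | the east ledge: sample D, sample J, sample K, sample L, sample N]

11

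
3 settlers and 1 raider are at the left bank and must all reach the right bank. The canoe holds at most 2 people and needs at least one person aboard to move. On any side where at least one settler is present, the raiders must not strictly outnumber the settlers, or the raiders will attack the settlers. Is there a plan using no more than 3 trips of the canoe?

No

Counting alone: each trip to the right bank takes at most 2 across and each return brings at least 1 back, so after t trips out (and t−1 returns) at most 2t − (t−1) of the 4 are across; that first reaches 4 at t = 3, so at least 5 crossings are needed.
Since 3 < 5, 3 crossings cannot be enough. (The shortest complete plan in fact takes 5:)
1. 1 settler and 1 raider → the right bank.  (the left bank: 2S 0R; the right bank: 1S 1R)
2. 1 raider ← the left bank.  (the left bank: 2S 1R; the right bank: 1S 0R)
3. 1 settler and 1 raider → the right bank.  (the left bank: 1S 0R; the right bank: 2S 1R)
4. 1 raider ← the left bank.  (the left bank: 1S 1R; the right bank: 2S 0R)
5. 1 settler and 1 raider → the right bank.  (the left bank: 0S 0R; the right bank: 3S 1R)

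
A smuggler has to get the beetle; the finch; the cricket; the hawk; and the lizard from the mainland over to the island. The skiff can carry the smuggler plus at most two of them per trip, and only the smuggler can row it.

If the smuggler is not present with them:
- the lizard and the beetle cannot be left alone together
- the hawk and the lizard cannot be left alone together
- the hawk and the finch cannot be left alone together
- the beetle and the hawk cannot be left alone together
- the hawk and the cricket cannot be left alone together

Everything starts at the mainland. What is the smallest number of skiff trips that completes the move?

Counting alone: the smuggler can take at most 2 across per trip to the island, so moving all 5 needs at least 3 loaded trips out, with a return between consecutive ones — at least 5 crossings.
The safety rule pushes this higher. Following every safe sequence of crossings, the most of the 5 that can be at the island as the skiff arrives there on crossing 5 is 4 — never all 5.
So no plan with fewer than 7 crossings exists, and this one achieves 7:
1. Smuggler goes to the island with the beetle and the hawk.
2. Smuggler goes back to the mainland with the beetle.
3. Smuggler goes to the island with the beetle and the finch.
4. Smuggler goes back to the mainland with the hawk.
5. Smuggler goes to the island with the cricket and the hawk.
6. Smuggler goes back to the mainland with the hawk.
7. Smuggler goes to the island with the hawk and the lizard.

7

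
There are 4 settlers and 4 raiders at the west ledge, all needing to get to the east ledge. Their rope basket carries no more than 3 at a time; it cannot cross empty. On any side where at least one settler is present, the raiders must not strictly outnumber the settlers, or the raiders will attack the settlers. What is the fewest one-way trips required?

9

Counting alone: each trip to the east ledge takes at most 3 across and each return brings at least 1 back, so after t trips out (and t−1 returns) at most 3t − (t−1) of the 8 are across; that first reaches 8 at t = 4, so at least 7 crossings are needed.
The safety rule pushes this higher. Following every safe sequence of crossings, the most of the 8 that can be at the east ledge as the rope basket arrives there on crossing 7 is 7 — never all 8.
So no plan with fewer than 9 crossings exists, and this one achieves 9:
1. 2 raiders → the east ledge.  (the west ledge: 4S 2R; the east ledge: 0S 2R)
2. 1 raider ← the west ledge.  (the west ledge: 4S 3R; the east ledge: 0S 1R)
3. 3 raiders → the east ledge.  (the west ledge: 4S 0R; the east ledge: 0S 4R)
4. 1 raider ← the west ledge.  (the west ledge: 4S 1R; the east ledge: 0S 3R)
5. 3 settlers → the east ledge.  (the west ledge: 1S 1R; the east ledge: 3S 3R)
6. 1 settler and 1 raider ← the west ledge.  (the west ledge: 2S 2R; the east ledge: 2S 2R)
7. 2 settlers → the east ledge.  (the west ledge: 0S 2R; the east ledge: 4S 2R)
8. 1 raider ← the west ledge.  (the west ledge: 0S 3R; the east ledge: 4S 1R)
9. 3 raiders → the east ledge.  (the west ledge: 0S 0R; the east ledge: 4S 4R)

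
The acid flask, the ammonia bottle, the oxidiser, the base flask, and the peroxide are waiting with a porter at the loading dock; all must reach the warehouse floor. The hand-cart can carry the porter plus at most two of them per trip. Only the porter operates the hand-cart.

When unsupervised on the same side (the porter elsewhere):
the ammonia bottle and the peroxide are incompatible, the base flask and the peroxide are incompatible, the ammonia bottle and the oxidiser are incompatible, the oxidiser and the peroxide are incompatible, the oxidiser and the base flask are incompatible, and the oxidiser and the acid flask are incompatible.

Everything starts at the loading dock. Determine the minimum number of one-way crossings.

7

Counting alone: the porter can take at most 2 across per trip to the warehouse floor, so moving all 5 needs at least 3 loaded trips out, with a return between consecutive ones — at least 5 crossings.
The safety rule pushes this higher. Following every safe sequence of crossings, the most of the 5 that can be at the warehouse floor as the hand-cart arrives there on crossing 5 is 4 — never all 5.
So no plan with fewer than 7 crossings exists, and this one achieves 7:
1. Porter goes to the warehouse floor with the oxidiser and the peroxide.
2. Porter goes back to the loading dock with the oxidiser.
3. Porter goes to the warehouse floor with the acid flask and the oxidiser.
4. Porter goes back to the loading dock with the oxidiser.
5. Porter goes to the warehouse floor with the ammonia bottle and the base flask.
6. Porter goes back to the loading dock with the peroxide.
7. Porter goes to the warehouse floor with the oxidiser and the peroxide.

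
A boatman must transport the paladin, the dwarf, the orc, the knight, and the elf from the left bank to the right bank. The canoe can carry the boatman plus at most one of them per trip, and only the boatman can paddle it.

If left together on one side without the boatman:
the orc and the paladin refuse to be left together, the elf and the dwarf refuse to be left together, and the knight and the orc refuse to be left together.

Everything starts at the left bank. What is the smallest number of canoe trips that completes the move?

Whatever the first load, the items left behind include a forbidden pair without the boatman. No opening move is safe, so no plan exists.

impossible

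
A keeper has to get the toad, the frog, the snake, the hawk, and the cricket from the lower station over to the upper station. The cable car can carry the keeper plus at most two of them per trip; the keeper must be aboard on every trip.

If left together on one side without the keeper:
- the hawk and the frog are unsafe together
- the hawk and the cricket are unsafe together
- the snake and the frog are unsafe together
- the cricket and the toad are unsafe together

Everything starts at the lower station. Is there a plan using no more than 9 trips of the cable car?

Yes — this plan uses 7 crossings (≤ 9):
1. Keeper goes to the upper station with the cricket and the frog.  [the lower station: the hawk, the snake, the toad | the upper station: the cricket, the frog]
2. Keeper goes back to the lower station alone.  [the lower station: the hawk, the snake, the toad | the upper station: the cricket, the frog]
3. Keeper goes to the upper station with the toad.  [the lower station: the hawk, the snake | the upper station: the cricket, the frog, the toad]
4. Keeper goes back to the lower station with the cricket.  [the lower station: the cricket, the hawk, the snake | the upper station: the frog, the toad]
5. Keeper goes to the upper station with the hawk and the snake.  [the lower station: the cricket | the upper station: the frog, the hawk, the snake, the toad]
6. Keeper goes back to the lower station with the frog.  [the lower station: the cricket, the frog | the upper station: the hawk, the snake, the toad]
7. Keeper goes to the upper station with the cricket and the frog.  [the lower station: — | the upper station: the cricket, the frog, the hawk, the snake, the toad]

Yes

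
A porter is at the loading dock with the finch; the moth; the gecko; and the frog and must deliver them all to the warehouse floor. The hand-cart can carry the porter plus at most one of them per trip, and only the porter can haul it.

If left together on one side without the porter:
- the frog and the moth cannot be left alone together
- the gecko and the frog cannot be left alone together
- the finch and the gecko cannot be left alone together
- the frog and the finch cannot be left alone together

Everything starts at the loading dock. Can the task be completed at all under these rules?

Whatever the first load, the items left behind include a forbidden pair without the porter. No opening move is safe, so no plan exists.

No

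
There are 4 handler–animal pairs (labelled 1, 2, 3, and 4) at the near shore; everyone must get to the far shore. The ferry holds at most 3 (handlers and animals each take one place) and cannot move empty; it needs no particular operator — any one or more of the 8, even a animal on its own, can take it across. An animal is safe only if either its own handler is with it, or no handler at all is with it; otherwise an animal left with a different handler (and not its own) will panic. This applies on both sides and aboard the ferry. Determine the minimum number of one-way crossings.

Counting alone: each trip to the far shore takes at most 3 across and each return brings at least 1 back, so after t trips out (and t−1 returns) at most 3t − (t−1) of the 8 are across; that first reaches 8 at t = 4, so at least 7 crossings are needed.
The safety rule pushes this higher. Following every safe sequence of crossings, the most of the 8 that can be at the far shore as the ferry arrives there on crossing 7 is 7 — never all 8.
So no plan with fewer than 9 crossings exists, and this one achieves 9:
1. animal 1 and handler 1 cross → the far shore.
2. handler 1 crosses ← the near shore.
3. animal 2, handler 1, and handler 2 cross → the far shore.
4. animal 1 and handler 1 cross ← the near shore.
5. handler 1, handler 3, and handler 4 cross → the far shore.
6. animal 2 crosses ← the near shore.
7. animal 1 and animal 2 cross → the far shore.
8. animal 1 crosses ← the near shore.
9. animal 1, animal 3, and animal 4 cross → the far shore.

9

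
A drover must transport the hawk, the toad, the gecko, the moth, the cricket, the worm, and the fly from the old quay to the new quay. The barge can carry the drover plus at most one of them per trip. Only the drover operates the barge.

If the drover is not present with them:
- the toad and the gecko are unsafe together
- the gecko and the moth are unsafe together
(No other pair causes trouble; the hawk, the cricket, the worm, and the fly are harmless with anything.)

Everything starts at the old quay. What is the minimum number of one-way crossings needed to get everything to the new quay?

Counting alone: the drover can take at most 1 across per trip to the new quay, so moving all 7 needs at least 7 loaded trips out, with a return between consecutive ones — at least 13 crossings.
The safety rule pushes this higher. Following every safe sequence of crossings, the most of the 7 that can be at the new quay as the barge arrives there on crossing 13 is 6 — never all 7.
So no plan with fewer than 15 crossings exists, and this one achieves 15:
1. Drover goes to the new quay with the gecko.
2. Drover goes back to the old quay alone.
3. Drover goes to the new quay with the hawk.
4. Drover goes back to the old quay alone.
5. Drover goes to the new quay with the toad.
6. Drover goes back to the old quay with the gecko.
7. Drover goes to the new quay with the moth.
8. Drover goes back to the old quay alone.
9. Drover goes to the new quay with the cricket.
10. Drover goes back to the old quay alone.
11. Drover goes to the new quay with the worm.
12. Drover goes back to the old quay alone.
13. Drover goes to the new quay with the fly.
14. Drover goes back to the old quay alone.
15. Drover goes to the new quay with the gecko.

15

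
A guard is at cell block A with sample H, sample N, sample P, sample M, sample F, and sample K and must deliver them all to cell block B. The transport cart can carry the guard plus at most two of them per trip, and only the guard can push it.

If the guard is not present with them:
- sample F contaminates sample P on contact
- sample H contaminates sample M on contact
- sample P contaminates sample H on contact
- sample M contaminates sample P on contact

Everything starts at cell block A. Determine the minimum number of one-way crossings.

9

Counting alone: the guard can take at most 2 across per trip to cell block B, so moving all 6 needs at least 3 loaded trips out, with a return between consecutive ones — at least 5 crossings.
The safety rule pushes this higher. Following every safe sequence of crossings, the most of the 6 that can be at cell block B as the transport cart arrives there on crossings 5, 7 is 4, 5 respectively — never all 6.
So no plan with fewer than 9 crossings exists, and this one achieves 9:
1. Guard goes to cell block B with sample H and sample P.  [cell block A: sample F, sample K, sample M, sample N | cell block B: sample H, sample P]
2. Guard goes back to cell block A with sample H.  [cell block A: sample F, sample H, sample K, sample M, sample N | cell block B: sample P]
3. Guard goes to cell block B with sample H and sample N.  [cell block A: sample F, sample K, sample M | cell block B: sample H, sample N, sample P]
4. Guard goes back to cell block A with sample H.  [cell block A: sample F, sample H, sample K, sample M | cell block B: sample N, sample P]
5. Guard goes to cell block B with sample F and sample H.  [cell block A: sample K, sample M | cell block B: sample F, sample H, sample N, sample P]
6. Guard goes back to cell block A with sample P.  [cell block A: sample K, sample M, sample P | cell block B: sample F, sample H, sample N]
7. Guard goes to cell block B with sample K and sample P.  [cell block A: sample M | cell block B: sample F, sample H, sample K, sample N, sample P]
8. Guard goes back to cell block A with sample P.  [cell block A: sample M, sample P | cell block B: sample F, sample H, sample K, sample N]
9. Guard goes to cell block B with sample M and sample P.  [cell block A: — | cell block B: sample F, sample H, sample K, sample M, sample N, sample P]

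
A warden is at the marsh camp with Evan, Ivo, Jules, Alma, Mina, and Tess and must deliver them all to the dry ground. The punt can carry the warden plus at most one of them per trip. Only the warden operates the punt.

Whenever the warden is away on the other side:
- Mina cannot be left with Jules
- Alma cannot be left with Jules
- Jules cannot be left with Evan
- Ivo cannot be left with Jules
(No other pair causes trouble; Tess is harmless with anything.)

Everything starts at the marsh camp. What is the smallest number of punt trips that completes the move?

impossible

Following every safe sequence of crossings from the start, the most of the 6 that can be at the dry ground as the punt arrives there on crossings 1, 3, 5 is 1, 2, 3 respectively; the best ever achieved is 3 of 6.
From crossing 7 on, no configuration arises that was not already reachable earlier: only 22 distinct safe configurations (who is on which side, and where the punt is) can ever be reached, none of them has everyone across, and every continuation just revisits them. So no valid plan exists.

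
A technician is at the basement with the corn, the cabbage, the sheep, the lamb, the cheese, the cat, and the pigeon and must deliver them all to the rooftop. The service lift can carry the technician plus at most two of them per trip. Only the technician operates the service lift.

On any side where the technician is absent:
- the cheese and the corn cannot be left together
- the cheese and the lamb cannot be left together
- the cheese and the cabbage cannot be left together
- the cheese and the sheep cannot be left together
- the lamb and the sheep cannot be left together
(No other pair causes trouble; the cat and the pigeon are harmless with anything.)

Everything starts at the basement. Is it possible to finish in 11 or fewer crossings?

Yes — this plan uses 11 crossings (≤ 11):
1. Technician goes to the rooftop with the cheese and the sheep.  [the basement: the cabbage, the cat, the corn, the lamb, the pigeon | the rooftop: the cheese, the sheep]
2. Technician goes back to the basement with the sheep.  [the basement: the cabbage, the cat, the corn, the lamb, the pigeon, the sheep | the rooftop: the cheese]
3. Technician goes to the rooftop with the corn and the sheep.  [the basement: the cabbage, the cat, the lamb, the pigeon | the rooftop: the cheese, the corn, the sheep]
4. Technician goes back to the basement with the cheese.  [the basement: the cabbage, the cat, the cheese, the lamb, the pigeon | the rooftop: the corn, the sheep]
5. Technician goes to the rooftop with the cabbage and the lamb.  [the basement: the cat, the cheese, the pigeon | the rooftop: the cabbage, the corn, the lamb, the sheep]
6. Technician goes back to the basement with the sheep.  [the basement: the cat, the cheese, the pigeon, the sheep | the rooftop: the cabbage, the corn, the lamb]
7. Technician goes to the rooftop with the cat and the sheep.  [the basement: the cheese, the pigeon | the rooftop: the cabbage, the cat, the corn, the lamb, the sheep]
8. Technician goes back to the basement with the sheep.  [the basement: the cheese, the pigeon, the sheep | the rooftop: the cabbage, the cat, the corn, the lamb]
9. Technician goes to the rooftop with the pigeon and the sheep.  [the basement: the cheese | the rooftop: the cabbage, the cat, the corn, the lamb, the pigeon, the sheep]
10. Technician goes back to the basement with the sheep.  [the basement: the cheese, the sheep | the rooftop: the cabbage, the cat, the corn, the lamb, the pigeon]
11. Technician goes to the rooftop with the cheese and the sheep.  [the basement: — | the rooftop: the cabbage, the cat, the cheese, the corn, the lamb, the pigeon, the sheep]

Yes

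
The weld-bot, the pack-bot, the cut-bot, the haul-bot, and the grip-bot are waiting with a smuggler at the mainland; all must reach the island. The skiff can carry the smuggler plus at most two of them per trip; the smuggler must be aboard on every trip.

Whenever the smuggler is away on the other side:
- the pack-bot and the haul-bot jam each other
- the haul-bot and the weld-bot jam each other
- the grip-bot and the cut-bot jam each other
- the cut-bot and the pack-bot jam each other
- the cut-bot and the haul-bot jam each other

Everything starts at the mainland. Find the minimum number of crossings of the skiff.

Counting alone: the smuggler can take at most 2 across per trip to the island, so moving all 5 needs at least 3 loaded trips out, with a return between consecutive ones — at least 5 crossings.
The safety rule pushes this higher. Following every safe sequence of crossings, the most of the 5 that can be at the island as the skiff arrives there on crossing 5 is 4 — never all 5.
So no plan with fewer than 7 crossings exists, and this one achieves 7:
1. Smuggler goes to the island with the cut-bot and the haul-bot.  [the mainland: the grip-bot, the pack-bot, the weld-bot | the island: the cut-bot, the haul-bot]
2. Smuggler goes back to the mainland with the cut-bot.  [the mainland: the cut-bot, the grip-bot, the pack-bot, the weld-bot | the island: the haul-bot]
3. Smuggler goes to the island with the cut-bot and the weld-bot.  [the mainland: the grip-bot, the pack-bot | the island: the cut-bot, the haul-bot, the weld-bot]
4. Smuggler goes back to the mainland with the haul-bot.  [the mainland: the grip-bot, the haul-bot, the pack-bot | the island: the cut-bot, the weld-bot]
5. Smuggler goes to the island with the grip-bot and the pack-bot.  [the mainland: the haul-bot | the island: the cut-bot, the grip-bot, the pack-bot, the weld-bot]
6. Smuggler goes back to the mainland with the cut-bot.  [the mainland: the cut-bot, the haul-bot | the island: the grip-bot, the pack-bot, the weld-bot]
7. Smuggler goes to the island with the cut-bot and the haul-bot.  [the mainland: — | the island: the cut-bot, the grip-bot, the haul-bot, the pack-bot, the weld-bot]

7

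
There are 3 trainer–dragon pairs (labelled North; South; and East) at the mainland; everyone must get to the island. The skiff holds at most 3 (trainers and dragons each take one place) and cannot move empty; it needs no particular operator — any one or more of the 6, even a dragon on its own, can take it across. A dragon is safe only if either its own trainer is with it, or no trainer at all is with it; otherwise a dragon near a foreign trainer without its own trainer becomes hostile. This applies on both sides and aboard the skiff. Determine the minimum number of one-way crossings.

5

Counting alone: each trip to the island takes at most 3 across and each return brings at least 1 back, so after t trips out (and t−1 returns) at most 3t − (t−1) of the 6 are across; that first reaches 6 at t = 3, so at least 5 crossings are needed.
The plan below uses exactly 5 crossings, so it is optimal:
1. dragon North and trainer North cross → the island.
2. trainer North crosses ← the mainland.
3. trainer East, trainer North, and trainer South cross → the island.
4. dragon North crosses ← the mainland.
5. dragon East, dragon North, and dragon South cross → the island.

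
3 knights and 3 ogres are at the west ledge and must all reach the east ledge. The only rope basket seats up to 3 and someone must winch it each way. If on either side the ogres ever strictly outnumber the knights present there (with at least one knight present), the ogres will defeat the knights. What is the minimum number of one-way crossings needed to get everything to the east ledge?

Counting alone: each trip to the east ledge takes at most 3 across and each return brings at least 1 back, so after t trips out (and t−1 returns) at most 3t − (t−1) of the 6 are across; that first reaches 6 at t = 3, so at least 5 crossings are needed.
The plan below uses exactly 5 crossings, so it is optimal:
1. 2 ogres → the east ledge.  (the west ledge: 3K 1O; the east ledge: 0K 2O)
2. 1 ogre ← the west ledge.  (the west ledge: 3K 2O; the east ledge: 0K 1O)
3. 3 knights → the east ledge.  (the west ledge: 0K 2O; the east ledge: 3K 1O)
4. 1 ogre ← the west ledge.  (the west ledge: 0K 3O; the east ledge: 3K 0O)
5. 3 ogres → the east ledge.  (the west ledge: 0K 0O; the east ledge: 3K 3O)

5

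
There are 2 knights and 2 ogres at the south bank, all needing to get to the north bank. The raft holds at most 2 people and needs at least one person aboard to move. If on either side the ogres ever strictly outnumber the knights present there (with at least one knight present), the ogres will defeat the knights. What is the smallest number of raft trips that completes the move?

Counting alone: each trip to the north bank takes at most 2 across and each return brings at least 1 back, so after t trips out (and t−1 returns) at most 2t − (t−1) of the 4 are across; that first reaches 4 at t = 3, so at least 5 crossings are needed.
The plan below uses exactly 5 crossings, so it is optimal:
1. 2 ogres → the north bank.  (the south bank: 2K 0O; the north bank: 0K 2O)
2. 1 ogre ← the south bank.  (the south bank: 2K 1O; the north bank: 0K 1O)
3. 2 knights → the north bank.  (the south bank: 0K 1O; the north bank: 2K 1O)
4. 1 ogre ← the south bank.  (the south bank: 0K 2O; the north bank: 2K 0O)
5. 2 ogres → the north bank.  (the south bank: 0K 0O; the north bank: 2K 2O)

5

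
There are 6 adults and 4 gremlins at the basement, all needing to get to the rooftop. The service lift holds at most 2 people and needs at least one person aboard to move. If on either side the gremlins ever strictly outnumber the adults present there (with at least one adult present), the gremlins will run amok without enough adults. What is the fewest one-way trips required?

17

Counting alone: each trip to the rooftop takes at most 2 across and each return brings at least 1 back, so after t trips out (and t−1 returns) at most 2t − (t−1) of the 10 are across; that first reaches 10 at t = 9, so at least 17 crossings are needed.
The plan below uses exactly 17 crossings, so it is optimal:
1. 2 gremlins → the rooftop.  (the basement: 6A 2G; the rooftop: 0A 2G)
2. 1 gremlin ← the basement.  (the basement: 6A 3G; the rooftop: 0A 1G)
3. 2 gremlins → the rooftop.  (the basement: 6A 1G; the rooftop: 0A 3G)
4. 1 gremlin ← the basement.  (the basement: 6A 2G; the rooftop: 0A 2G)
5. 2 adults → the rooftop.  (the basement: 4A 2G; the rooftop: 2A 2G)
6. 1 gremlin ← the basement.  (the basement: 4A 3G; the rooftop: 2A 1G)
7. 1 adult and 1 gremlin → the rooftop.  (the basement: 3A 2G; the rooftop: 3A 2G)
8. 1 gremlin ← the basement.  (the basement: 3A 3G; the rooftop: 3A 1G)
9. 2 gremlins → the rooftop.  (the basement: 3A 1G; the rooftop: 3A 3G)
10. 1 gremlin ← the basement.  (the basement: 3A 2G; the rooftop: 3A 2G)
11. 1 adult and 1 gremlin → the rooftop.  (the basement: 2A 1G; the rooftop: 4A 3G)
12. 1 gremlin ← the basement.  (the basement: 2A 2G; the rooftop: 4A 2G)
13. 2 gremlins → the rooftop.  (the basement: 2A 0G; the rooftop: 4A 4G)
14. 1 gremlin ← the basement.  (the basement: 2A 1G; the rooftop: 4A 3G)
15. 1 adult and 1 gremlin → the rooftop.  (the basement: 1A 0G; the rooftop: 5A 4G)
16. 1 gremlin ← the basement.  (the basement: 1A 1G; the rooftop: 5A 3G)
17. 1 adult and 1 gremlin → the rooftop.  (the basement: 0A 0G; the rooftop: 6A 4G)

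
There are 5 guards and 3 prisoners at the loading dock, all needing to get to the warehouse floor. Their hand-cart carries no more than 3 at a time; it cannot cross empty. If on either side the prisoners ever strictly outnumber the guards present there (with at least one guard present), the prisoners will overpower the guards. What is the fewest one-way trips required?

7

Counting alone: each trip to the warehouse floor takes at most 3 across and each return brings at least 1 back, so after t trips out (and t−1 returns) at most 3t − (t−1) of the 8 are across; that first reaches 8 at t = 4, so at least 7 crossings are needed.
The plan below uses exactly 7 crossings, so it is optimal:
1. 2 prisoners → the warehouse floor.  (the loading dock: 5G 1P; the warehouse floor: 0G 2P)
2. 1 prisoner ← the loading dock.  (the loading dock: 5G 2P; the warehouse floor: 0G 1P)
3. 2 guards and 1 prisoner → the warehouse floor.  (the loading dock: 3G 1P; the warehouse floor: 2G 2P)
4. 1 prisoner ← the loading dock.  (the loading dock: 3G 2P; the warehouse floor: 2G 1P)
5. 1 guard and 2 prisoners → the warehouse floor.  (the loading dock: 2G 0P; the warehouse floor: 3G 3P)
6. 1 prisoner ← the loading dock.  (the loading dock: 2G 1P; the warehouse floor: 3G 2P)
7. 2 guards and 1 prisoner → the warehouse floor.  (the loading dock: 0G 0P; the warehouse floor: 5G 3P)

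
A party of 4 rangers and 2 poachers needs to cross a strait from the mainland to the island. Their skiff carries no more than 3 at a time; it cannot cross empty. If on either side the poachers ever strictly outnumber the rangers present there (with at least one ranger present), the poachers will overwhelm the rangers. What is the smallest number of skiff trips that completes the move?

Counting alone: each trip to the island takes at most 3 across and each return brings at least 1 back, so after t trips out (and t−1 returns) at most 3t − (t−1) of the 6 are across; that first reaches 6 at t = 3, so at least 5 crossings are needed.
The plan below uses exactly 5 crossings, so it is optimal:
1. 2 poachers → the island.  (the mainland: 4R 0P; the island: 0R 2P)
2. 1 poacher ← the mainland.  (the mainland: 4R 1P; the island: 0R 1P)
3. 2 rangers and 1 poacher → the island.  (the mainland: 2R 0P; the island: 2R 2P)
4. 1 poacher ← the mainland.  (the mainland: 2R 1P; the island: 2R 1P)
5. 2 rangers and 1 poacher → the island.  (the mainland: 0R 0P; the island: 4R 2P)

5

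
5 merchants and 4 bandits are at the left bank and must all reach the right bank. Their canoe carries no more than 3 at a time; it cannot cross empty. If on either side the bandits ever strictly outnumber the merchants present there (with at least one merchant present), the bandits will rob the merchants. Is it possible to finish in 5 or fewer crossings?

No

Counting alone: each trip to the right bank takes at most 3 across and each return brings at least 1 back, so after t trips out (and t−1 returns) at most 3t − (t−1) of the 9 are across; that first reaches 9 at t = 4, so at least 7 crossings are needed.
Since 5 < 7, 5 crossings cannot be enough. (The shortest complete plan in fact takes 7:)
1. 3 bandits → the right bank.  (the left bank: 5M 1B; the right bank: 0M 3B)
2. 1 bandit ← the left bank.  (the left bank: 5M 2B; the right bank: 0M 2B)
3. 3 merchants → the right bank.  (the left bank: 2M 2B; the right bank: 3M 2B)
4. 1 merchant ← the left bank.  (the left bank: 3M 2B; the right bank: 2M 2B)
5. 2 merchants and 1 bandit → the right bank.  (the left bank: 1M 1B; the right bank: 4M 3B)
6. 1 merchant ← the left bank.  (the left bank: 2M 1B; the right bank: 3M 3B)
7. 2 merchants and 1 bandit → the right bank.  (the left bank: 0M 0B; the right bank: 5M 4B)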